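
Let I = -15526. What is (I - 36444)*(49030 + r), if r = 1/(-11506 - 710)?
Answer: -15563728196815/6108 ≈ -2.5481e+9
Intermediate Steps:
r = -1/12216 (r = 1/(-12216) = -1/12216 ≈ -8.1860e-5)
(I - 36444)*(49030 + r) = (-15526 - 36444)*(49030 - 1/12216) = -51970*598950479/12216 = -15563728196815/6108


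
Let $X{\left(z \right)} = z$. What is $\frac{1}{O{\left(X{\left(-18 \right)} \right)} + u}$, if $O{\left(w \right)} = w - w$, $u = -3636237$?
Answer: $- \frac{1}{3636237} \approx -2.7501 \cdot 10^{-7}$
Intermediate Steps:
$O{\left(w \right)} = 0$
$\frac{1}{O{\left(X{\left(-18 \right)} \right)} + u} = \frac{1}{0 - 3636237} = \frac{1}{-3636237} = - \frac{1}{3636237}$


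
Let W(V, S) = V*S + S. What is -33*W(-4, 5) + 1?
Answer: 496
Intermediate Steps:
W(V, S) = S + S*V (W(V, S) = S*V + S = S + S*V)
-33*W(-4, 5) + 1 = -165*(1 - 4) + 1 = -165*(-3) + 1 = -33*(-15) + 1 = 495 + 1 = 496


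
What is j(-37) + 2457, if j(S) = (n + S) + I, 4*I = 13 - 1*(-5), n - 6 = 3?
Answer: 4867/2 ≈ 2433.5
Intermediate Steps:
n = 9 (n = 6 + 3 = 9)
I = 9/2 (I = (13 - 1*(-5))/4 = (13 + 5)/4 = (¼)*18 = 9/2 ≈ 4.5000)
j(S) = 27/2 + S (j(S) = (9 + S) + 9/2 = 27/2 + S)
j(-37) + 2457 = (27/2 - 37) + 2457 = -47/2 + 2457 = 4867/2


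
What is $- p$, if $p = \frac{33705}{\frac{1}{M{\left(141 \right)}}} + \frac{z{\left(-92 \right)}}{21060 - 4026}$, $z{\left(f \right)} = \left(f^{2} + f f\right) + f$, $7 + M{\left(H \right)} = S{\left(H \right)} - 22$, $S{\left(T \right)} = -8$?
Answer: $\frac{3540471509}{2839} \approx 1.2471 \cdot 10^{6}$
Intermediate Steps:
$M{\left(H \right)} = -37$ ($M{\left(H \right)} = -7 - 30 = -37$)
$z{\left(f \right)} = f + 2 f^{2}$ ($z{\left(f \right)} = \left(f^{2} + f^{2}\right) + f = 2 f^{2} + f = f + 2 f^{2}$)
$p = - \frac{3540471509}{2839}$ ($p = \frac{33705}{\frac{1}{-37}} + \frac{\left(-92\right) \left(1 + 2 \left(-92\right)\right)}{21060 - 4026} = \frac{33705}{- \frac{1}{37}} + \frac{\left(-92\right) \left(1 - 184\right)}{21060 - 4026} = 33705 \left(-37\right) + \frac{\left(-92\right) \left(-183\right)}{17034} = -1247085 + 16836 \cdot \frac{1}{17034} = -1247085 + \frac{2806}{2839} = - \frac{3540471509}{2839} \approx -1.2471 \cdot 10^{6}$)
$- p = \left(-1\right) \left(- \frac{3540471509}{2839}\right) = \frac{3540471509}{2839}$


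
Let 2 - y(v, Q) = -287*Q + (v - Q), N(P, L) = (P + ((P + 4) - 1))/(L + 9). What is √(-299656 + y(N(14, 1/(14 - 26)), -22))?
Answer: I*√3503319314/107 ≈ 553.17*I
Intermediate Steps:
N(P, L) = (3 + 2*P)/(9 + L) (N(P, L) = (P + ((4 + P) - 1))/(9 + L) = (P + (3 + P))/(9 + L) = (3 + 2*P)/(9 + L))
y(v, Q) = 2 - v + 288*Q (y(v, Q) = 2 - (-287*Q + (v - Q)) = 2 - (v - 288*Q) = 2 + (-v + 288*Q) = 2 - v + 288*Q)
√(-299656 + y(N(14, 1/(14 - 26)), -22)) = √(-299656 + (2 - (3 + 2*14)/(9 + 1/(14 - 26)) + 288*(-22))) = √(-299656 + (2 - (3 + 28)/(9 + 1/(-12)) - 6336)) = √(-299656 + (2 - 31/(9 - 1/12) - 6336)) = √(-299656 + (2 - 31/107/12 - 6336)) = √(-299656 + (2 - 12*31/107 - 6336)) = √(-299656 + (2 - 1*372/107 - 6336)) = √(-299656 + (2 - 372/107 - 6336)) = √(-299656 - 678110/107) = √(-32741302/107) = I*√3503319314/107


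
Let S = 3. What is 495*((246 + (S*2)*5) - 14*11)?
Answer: 60390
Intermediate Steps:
495*((246 + (S*2)*5) - 14*11) = 495*((246 + (3*2)*5) - 14*11) = 495*((246 + 6*5) - 154) = 495*((246 + 30) - 154) = 495*(276 - 154) = 495*122 = 60390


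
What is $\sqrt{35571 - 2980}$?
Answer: $\sqrt{32591} \approx 180.53$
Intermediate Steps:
$\sqrt{35571 - 2980} = \sqrt{32591}$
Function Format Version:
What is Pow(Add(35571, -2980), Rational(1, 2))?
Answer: Pow(32591, Rational(1, 2)) ≈ 180.53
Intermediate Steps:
Pow(Add(35571, -2980), Rational(1, 2)) = Pow(32591, Rational(1, 2))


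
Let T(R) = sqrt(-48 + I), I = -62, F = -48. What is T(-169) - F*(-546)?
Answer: -26208 + I*sqrt(110) ≈ -26208.0 + 10.488*I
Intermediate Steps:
T(R) = I*sqrt(110) (T(R) = sqrt(-48 - 62) = sqrt(-110) = I*sqrt(110))
T(-169) - F*(-546) = I*sqrt(110) - (-48)*(-546) = I*sqrt(110) - 1*26208 = I*sqrt(110) - 26208 = -26208 + I*sqrt(110)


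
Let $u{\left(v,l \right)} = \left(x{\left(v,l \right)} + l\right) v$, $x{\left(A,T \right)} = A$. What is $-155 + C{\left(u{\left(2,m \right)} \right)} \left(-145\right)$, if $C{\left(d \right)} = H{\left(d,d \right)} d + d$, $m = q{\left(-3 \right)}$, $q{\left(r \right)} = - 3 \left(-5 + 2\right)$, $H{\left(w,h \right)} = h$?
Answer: $-73525$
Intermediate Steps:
$q{\left(r \right)} = 9$ ($q{\left(r \right)} = \left(-3\right) \left(-3\right) = 9$)
$m = 9$
$u{\left(v,l \right)} = v \left(l + v\right)$ ($u{\left(v,l \right)} = \left(v + l\right) v = \left(l + v\right) v = v \left(l + v\right)$)
$C{\left(d \right)} = d + d^{2}$ ($C{\left(d \right)} = d d + d = d^{2} + d = d + d^{2}$)
$-155 + C{\left(u{\left(2,m \right)} \right)} \left(-145\right) = -155 + 2 \left(9 + 2\right) \left(1 + 2 \left(9 + 2\right)\right) \left(-145\right) = -155 + 2 \cdot 11 \left(1 + 2 \cdot 11\right) \left(-145\right) = -155 + 22 \left(1 + 22\right) \left(-145\right) = -155 + 22 \cdot 23 \left(-145\right) = -155 + 506 \left(-145\right) = -155 - 73370 = -73525$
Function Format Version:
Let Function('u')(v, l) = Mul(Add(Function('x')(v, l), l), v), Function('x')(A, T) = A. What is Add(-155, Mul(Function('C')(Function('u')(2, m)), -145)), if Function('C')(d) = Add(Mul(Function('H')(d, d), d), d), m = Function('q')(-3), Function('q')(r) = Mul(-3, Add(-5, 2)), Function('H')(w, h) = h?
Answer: -73525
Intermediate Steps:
Function('q')(r) = 9 (Function('q')(r) = Mul(-3, -3) = 9)
m = 9
Function('u')(v, l) = Mul(v, Add(l, v)) (Function('u')(v, l) = Mul(Add(v, l), v) = Mul(Add(l, v), v) = Mul(v, Add(l, v)))
Function('C')(d) = Add(d, Pow(d, 2)) (Function('C')(d) = Add(Mul(d, d), d) = Add(Pow(d, 2), d) = Add(d, Pow(d, 2)))
Add(-155, Mul(Function('C')(Function('u')(2, m)), -145)) = Add(-155, Mul(Mul(Mul(2, Add(9, 2)), Add(1, Mul(2, Add(9, 2)))), -145)) = Add(-155, Mul(Mul(Mul(2, 11), Add(1, Mul(2, 11))), -145)) = Add(-155, Mul(Mul(22, Add(1, 22)), -145)) = Add(-155, Mul(Mul(22, 23), -145)) = Add(-155, Mul(506, -145)) = Add(-155, -73370) = -73525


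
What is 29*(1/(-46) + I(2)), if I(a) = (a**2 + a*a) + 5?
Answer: 17313/46 ≈ 376.37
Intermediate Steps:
I(a) = 5 + 2*a**2 (I(a) = (a**2 + a**2) + 5 = 2*a**2 + 5 = 5 + 2*a**2)
29*(1/(-46) + I(2)) = 29*(1/(-46) + (5 + 2*2**2)) = 29*(-1/46 + (5 + 2*4)) = 29*(-1/46 + (5 + 8)) = 29*(-1/46 + 13) = 29*(597/46) = 17313/46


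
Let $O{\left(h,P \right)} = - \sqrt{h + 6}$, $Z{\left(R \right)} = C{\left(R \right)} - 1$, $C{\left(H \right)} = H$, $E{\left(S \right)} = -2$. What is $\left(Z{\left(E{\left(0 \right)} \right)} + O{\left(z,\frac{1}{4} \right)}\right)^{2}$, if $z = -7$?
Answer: $\left(3 + i\right)^{2} \approx 8.0 + 6.0 i$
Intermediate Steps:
$Z{\left(R \right)} = -1 + R$ ($Z{\left(R \right)} = R - 1 = -1 + R$)
$O{\left(h,P \right)} = - \sqrt{6 + h}$
$\left(Z{\left(E{\left(0 \right)} \right)} + O{\left(z,\frac{1}{4} \right)}\right)^{2} = \left(\left(-1 - 2\right) - \sqrt{6 - 7}\right)^{2} = \left(-3 - \sqrt{-1}\right)^{2} = \left(-3 - i\right)^{2}$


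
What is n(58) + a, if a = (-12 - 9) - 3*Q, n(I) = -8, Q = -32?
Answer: 67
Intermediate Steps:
a = 75 (a = (-12 - 9) - 3*(-32) = -21 + 96 = 75)
n(58) + a = -8 + 75 = 67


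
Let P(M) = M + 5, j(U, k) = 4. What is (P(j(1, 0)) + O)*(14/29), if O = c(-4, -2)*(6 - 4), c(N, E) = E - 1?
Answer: 42/29 ≈ 1.4483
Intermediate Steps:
c(N, E) = -1 + E
O = -6 (O = (-1 - 2)*(6 - 4) = -3*2 = -6)
P(M) = 5 + M
(P(j(1, 0)) + O)*(14/29) = ((5 + 4) - 6)*(14/29) = (9 - 6)*(14*(1/29)) = 3*(14/29) = 42/29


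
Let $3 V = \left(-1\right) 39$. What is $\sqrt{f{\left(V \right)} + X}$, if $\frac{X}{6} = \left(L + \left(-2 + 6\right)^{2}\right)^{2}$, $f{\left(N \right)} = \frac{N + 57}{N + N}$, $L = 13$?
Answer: $\frac{2 \sqrt{213122}}{13} \approx 71.023$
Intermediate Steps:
$V = -13$ ($V = \frac{\left(-1\right) 39}{3} = \frac{1}{3} \left(-39\right) = -13$)
$f{\left(N \right)} = \frac{57 + N}{2 N}$
$X = 5046$ ($X = 6 \left(13 + \left(-2 + 6\right)^{2}\right)^{2} = 6 \left(13 + 4^{2}\right)^{2} = 6 \left(13 + 16\right)^{2} = 6 \cdot 29^{2} = 6 \cdot 841 = 5046$)
$\sqrt{f{\left(V \right)} + X} = \sqrt{\frac{57 - 13}{2 \left(-13\right)} + 5046} = \sqrt{\frac{1}{2} \left(- \frac{1}{13}\right) 44 + 5046} = \sqrt{- \frac{22}{13} + 5046} = \sqrt{\frac{65576}{13}} = \frac{2 \sqrt{213122}}{13}$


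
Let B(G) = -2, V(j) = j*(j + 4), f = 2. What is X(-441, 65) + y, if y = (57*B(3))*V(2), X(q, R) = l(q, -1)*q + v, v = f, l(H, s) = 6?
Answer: -4012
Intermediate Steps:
v = 2
V(j) = j*(4 + j)
X(q, R) = 2 + 6*q (X(q, R) = 6*q + 2 = 2 + 6*q)
y = -1368 (y = (57*(-2))*(2*(4 + 2)) = -228*6 = -114*12 = -1368)
X(-441, 65) + y = (2 + 6*(-441)) - 1368 = (2 - 2646) - 1368 = -2644 - 1368 = -4012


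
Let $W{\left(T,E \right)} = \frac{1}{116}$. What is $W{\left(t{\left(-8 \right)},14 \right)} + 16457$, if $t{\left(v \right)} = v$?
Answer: $\frac{1909013}{116} \approx 16457.0$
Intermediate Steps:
$W{\left(T,E \right)} = \frac{1}{116}$
$W{\left(t{\left(-8 \right)},14 \right)} + 16457 = \frac{1}{116} + 16457 = \frac{1909013}{116}$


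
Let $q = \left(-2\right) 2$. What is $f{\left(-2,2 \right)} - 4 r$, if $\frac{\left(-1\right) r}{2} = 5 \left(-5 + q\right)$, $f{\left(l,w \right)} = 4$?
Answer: $-356$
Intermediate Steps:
$q = -4$
$r = 90$ ($r = - 2 \cdot 5 \left(-5 - 4\right) = - 2 \cdot 5 \left(-9\right) = \left(-2\right) \left(-45\right) = 90$)
$f{\left(-2,2 \right)} - 4 r = 4 - 360 = -356$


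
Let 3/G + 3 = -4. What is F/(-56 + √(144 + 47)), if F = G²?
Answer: -72/20615 - 9*√191/144305 ≈ -0.0043545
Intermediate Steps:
G = -3/7 (G = 3/(-3 - 4) = 3/(-7) = 3*(-⅐) = -3/7 ≈ -0.42857)
F = 9/49 (F = (-3/7)² = 9/49 ≈ 0.18367)
F/(-56 + √(144 + 47)) = (9/49)/(-56 + √(144 + 47)) = (9/49)/(-56 + √191) = 9/(49*(-56 + √191))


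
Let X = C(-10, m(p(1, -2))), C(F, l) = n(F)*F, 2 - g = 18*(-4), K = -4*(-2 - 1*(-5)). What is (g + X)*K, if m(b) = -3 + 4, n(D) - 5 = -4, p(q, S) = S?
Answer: -768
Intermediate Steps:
n(D) = 1 (n(D) = 5 - 4 = 1)
K = -12 (K = -4*(-2 + 5) = -4*3 = -12)
g = 74 (g = 2 - 18*(-4) = 2 - 1*(-72) = 2 + 72 = 74)
m(b) = 1
C(F, l) = F (C(F, l) = 1*F = F)
X = -10
(g + X)*K = (74 - 10)*(-12) = 64*(-12) = -768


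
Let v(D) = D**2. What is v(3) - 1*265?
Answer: -256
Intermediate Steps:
v(3) - 1*265 = 3**2 - 1*265 = 9 - 265 = -256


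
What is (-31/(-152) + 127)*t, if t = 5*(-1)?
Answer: -96675/152 ≈ -636.02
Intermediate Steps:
t = -5
(-31/(-152) + 127)*t = (-31/(-152) + 127)*(-5) = (-31*(-1/152) + 127)*(-5) = (31/152 + 127)*(-5) = (19335/152)*(-5) = -96675/152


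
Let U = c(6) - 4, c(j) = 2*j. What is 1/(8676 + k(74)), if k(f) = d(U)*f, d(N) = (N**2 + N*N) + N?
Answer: 1/18740 ≈ 5.3362e-5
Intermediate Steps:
U = 8 (U = 2*6 - 4 = 12 - 4 = 8)
d(N) = N + 2*N**2 (d(N) = (N**2 + N**2) + N = 2*N**2 + N = N + 2*N**2)
k(f) = 136*f (k(f) = (8*(1 + 2*8))*f = (8*(1 + 16))*f = (8*17)*f = 136*f)
1/(8676 + k(74)) = 1/(8676 + 136*74) = 1/(8676 + 10064) = 1/18740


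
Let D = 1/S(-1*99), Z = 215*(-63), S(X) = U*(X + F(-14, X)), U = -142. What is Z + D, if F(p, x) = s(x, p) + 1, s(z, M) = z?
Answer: -378907829/27974 ≈ -13545.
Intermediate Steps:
F(p, x) = 1 + x (F(p, x) = x + 1 = 1 + x)
S(X) = -142 - 284*X (S(X) = -142*(X + (1 + X)) = -142*(1 + 2*X) = -142 - 284*X)
Z = -13545
D = 1/27974 (D = 1/(-142 - (-284)*99) = 1/(-142 - 284*(-99)) = 1/(-142 + 28116) = 1/27974 ≈ 3.5747e-5)
Z + D = -13545 + 1/27974 = -378907829/27974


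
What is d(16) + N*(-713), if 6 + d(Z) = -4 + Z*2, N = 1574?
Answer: -1122240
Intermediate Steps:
d(Z) = -10 + 2*Z (d(Z) = -6 + (-4 + Z*2) = -6 + (-4 + 2*Z) = -10 + 2*Z)
d(16) + N*(-713) = (-10 + 2*16) + 1574*(-713) = (-10 + 32) - 1122262 = 22 - 1122262 = -1122240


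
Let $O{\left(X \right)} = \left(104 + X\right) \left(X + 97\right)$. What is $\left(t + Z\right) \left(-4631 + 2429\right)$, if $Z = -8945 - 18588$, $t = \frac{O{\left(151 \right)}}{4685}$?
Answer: $\frac{56780272146}{937} \approx 6.0598 \cdot 10^{7}$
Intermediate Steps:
$O{\left(X \right)} = \left(97 + X\right) \left(104 + X\right)$ ($O{\left(X \right)} = \left(104 + X\right) \left(97 + X\right) = \left(97 + X\right) \left(104 + X\right)$)
$t = \frac{12648}{937}$ ($t = \frac{10088 + 151^{2} + 201 \cdot 151}{4685} = \left(10088 + 22801 + 30351\right) \frac{1}{4685} = 63240 \cdot \frac{1}{4685} = \frac{12648}{937} \approx 13.498$)
$Z = -27533$
$\left(t + Z\right) \left(-4631 + 2429\right) = \left(\frac{12648}{937} - 27533\right) \left(-4631 + 2429\right) = \left(- \frac{25785773}{937}\right) \left(-2202\right) = \frac{56780272146}{937}$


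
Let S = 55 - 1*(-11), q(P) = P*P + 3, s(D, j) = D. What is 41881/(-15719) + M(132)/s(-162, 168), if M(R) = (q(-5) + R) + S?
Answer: -5168608/1273239 ≈ -4.0594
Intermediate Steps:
q(P) = 3 + P² (q(P) = P² + 3 = 3 + P²)
S = 66 (S = 55 + 11 = 66)
M(R) = 94 + R (M(R) = ((3 + (-5)²) + R) + 66 = ((3 + 25) + R) + 66 = (28 + R) + 66 = 94 + R)
41881/(-15719) + M(132)/s(-162, 168) = 41881/(-15719) + (94 + 132)/(-162) = 41881*(-1/15719) + 226*(-1/162) = -41881/15719 - 113/81 = -5168608/1273239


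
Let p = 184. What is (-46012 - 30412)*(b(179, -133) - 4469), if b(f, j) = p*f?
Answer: -2175562008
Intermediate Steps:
b(f, j) = 184*f
(-46012 - 30412)*(b(179, -133) - 4469) = (-46012 - 30412)*(184*179 - 4469) = -76424*(32936 - 4469) = -76424*28467 = -2175562008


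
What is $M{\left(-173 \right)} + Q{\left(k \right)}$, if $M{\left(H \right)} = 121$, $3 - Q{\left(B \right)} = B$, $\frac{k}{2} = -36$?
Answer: $196$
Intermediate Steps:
$k = -72$ ($k = 2 \left(-36\right) = -72$)
$Q{\left(B \right)} = 3 - B$
$M{\left(-173 \right)} + Q{\left(k \right)} = 121 + \left(3 - -72\right) = 121 + \left(3 + 72\right) = 121 + 75 = 196$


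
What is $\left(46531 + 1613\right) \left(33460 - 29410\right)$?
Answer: $194983200$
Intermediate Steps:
$\left(46531 + 1613\right) \left(33460 - 29410\right) = 48144 \cdot 4050 = 194983200$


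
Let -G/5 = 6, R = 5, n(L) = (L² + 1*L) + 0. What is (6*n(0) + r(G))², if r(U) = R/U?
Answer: 1/36 ≈ 0.027778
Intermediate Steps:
n(L) = L + L² (n(L) = (L² + L) + 0 = (L + L²) + 0 = L + L²)
G = -30 (G = -5*6 = -30)
r(U) = 5/U
(6*n(0) + r(G))² = (6*(0*(1 + 0)) + 5/(-30))² = (6*(0*1) + 5*(-1/30))² = (6*0 - ⅙)² = (0 - ⅙)² = (-⅙)² = 1/36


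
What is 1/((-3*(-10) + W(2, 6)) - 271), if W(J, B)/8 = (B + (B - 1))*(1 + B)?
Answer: 1/375 ≈ 0.0026667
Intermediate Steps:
W(J, B) = 8*(1 + B)*(-1 + 2*B) (W(J, B) = 8*((B + (B - 1))*(1 + B)) = 8*((B + (-1 + B))*(1 + B)) = 8*((-1 + 2*B)*(1 + B)) = 8*((1 + B)*(-1 + 2*B)) = 8*(1 + B)*(-1 + 2*B))
1/((-3*(-10) + W(2, 6)) - 271) = 1/((-3*(-10) + (-8 + 8*6 + 16*6²)) - 271) = 1/((30 + (-8 + 48 + 16*36)) - 271) = 1/((30 + (-8 + 48 + 576)) - 271) = 1/((30 + 616) - 271) = 1/(646 - 271) = 1/375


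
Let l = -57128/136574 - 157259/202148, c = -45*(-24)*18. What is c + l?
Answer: 268334811552635/13804080476 ≈ 19439.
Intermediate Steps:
c = 19440 (c = 1080*18 = 19440)
l = -16512900805/13804080476 (l = -57128*1/136574 - 157259*1/202148 = -28564/68287 - 157259/202148 = -16512900805/13804080476 ≈ -1.1962)
c + l = 19440 - 16512900805/13804080476 = 268334811552635/13804080476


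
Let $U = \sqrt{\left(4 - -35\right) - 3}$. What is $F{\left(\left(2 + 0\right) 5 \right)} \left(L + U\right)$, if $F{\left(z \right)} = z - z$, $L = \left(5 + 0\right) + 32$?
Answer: $0$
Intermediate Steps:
$L = 37$ ($L = 5 + 32 = 37$)
$F{\left(z \right)} = 0$
$U = 6$ ($U = \sqrt{\left(4 + 35\right) - 3} = \sqrt{39 - 3} = \sqrt{36} = 6$)
$F{\left(\left(2 + 0\right) 5 \right)} \left(L + U\right) = 0 \left(37 + 6\right) = 0 \cdot 43 = 0$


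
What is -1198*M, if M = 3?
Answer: -3594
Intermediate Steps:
-1198*M = -1198*3 = -3594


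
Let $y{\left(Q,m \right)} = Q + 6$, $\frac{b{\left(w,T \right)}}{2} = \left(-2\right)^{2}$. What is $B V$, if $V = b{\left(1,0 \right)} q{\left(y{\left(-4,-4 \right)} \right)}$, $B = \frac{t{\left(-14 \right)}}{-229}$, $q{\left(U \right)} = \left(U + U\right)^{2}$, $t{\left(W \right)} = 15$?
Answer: $- \frac{1920}{229} \approx -8.3843$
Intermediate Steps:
$b{\left(w,T \right)} = 8$ ($b{\left(w,T \right)} = 2 \left(-2\right)^{2} = 2 \cdot 4 = 8$)
$y{\left(Q,m \right)} = 6 + Q$
$q{\left(U \right)} = 4 U^{2}$ ($q{\left(U \right)} = \left(2 U\right)^{2} = 4 U^{2}$)
$B = - \frac{15}{229}$ ($B = \frac{15}{-229} = 15 \left(- \frac{1}{229}\right) = - \frac{15}{229} \approx -0.065502$)
$V = 128$ ($V = 8 \cdot 4 \left(6 - 4\right)^{2} = 8 \cdot 4 \cdot 2^{2} = 8 \cdot 4 \cdot 4 = 8 \cdot 16 = 128$)
$B V = \left(- \frac{15}{229}\right) 128 = - \frac{1920}{229}$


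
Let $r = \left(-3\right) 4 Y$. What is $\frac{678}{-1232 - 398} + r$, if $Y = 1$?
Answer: $- \frac{10119}{815} \approx -12.416$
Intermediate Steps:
$r = -12$ ($r = \left(-3\right) 4 \cdot 1 = \left(-12\right) 1 = -12$)
$\frac{678}{-1232 - 398} + r = \frac{678}{-1232 - 398} - 12 = \frac{678}{-1630} - 12 = 678 \left(- \frac{1}{1630}\right) - 12 = - \frac{339}{815} - 12 = - \frac{10119}{815}$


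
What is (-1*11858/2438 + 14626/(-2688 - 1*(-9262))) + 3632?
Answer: 14542316020/4006853 ≈ 3629.4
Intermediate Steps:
(-1*11858/2438 + 14626/(-2688 - 1*(-9262))) + 3632 = (-11858*1/2438 + 14626/(-2688 + 9262)) + 3632 = (-5929/1219 + 14626/6574) + 3632 = (-5929/1219 + 14626*(1/6574)) + 3632 = (-5929/1219 + 7313/3287) + 3632 = -10574076/4006853 + 3632 = 14542316020/4006853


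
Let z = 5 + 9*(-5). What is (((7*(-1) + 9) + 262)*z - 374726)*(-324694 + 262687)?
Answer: 23890429002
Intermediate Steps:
z = -40 (z = 5 - 45 = -40)
(((7*(-1) + 9) + 262)*z - 374726)*(-324694 + 262687) = (((7*(-1) + 9) + 262)*(-40) - 374726)*(-324694 + 262687) = (((-7 + 9) + 262)*(-40) - 374726)*(-62007) = ((2 + 262)*(-40) - 374726)*(-62007) = (264*(-40) - 374726)*(-62007) = (-10560 - 374726)*(-62007) = -385286*(-62007) = 23890429002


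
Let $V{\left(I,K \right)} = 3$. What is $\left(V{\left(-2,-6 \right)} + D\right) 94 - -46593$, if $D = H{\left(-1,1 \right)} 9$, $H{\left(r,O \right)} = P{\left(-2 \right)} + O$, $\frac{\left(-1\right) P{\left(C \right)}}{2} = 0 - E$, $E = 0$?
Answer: $47721$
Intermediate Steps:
$P{\left(C \right)} = 0$ ($P{\left(C \right)} = - 2 \left(0 - 0\right) = - 2 \left(0 + 0\right) = \left(-2\right) 0 = 0$)
$H{\left(r,O \right)} = O$ ($H{\left(r,O \right)} = 0 + O = O$)
$D = 9$ ($D = 1 \cdot 9 = 9$)
$\left(V{\left(-2,-6 \right)} + D\right) 94 - -46593 = \left(3 + 9\right) 94 - -46593 = 12 \cdot 94 + 46593 = 1128 + 46593 = 47721$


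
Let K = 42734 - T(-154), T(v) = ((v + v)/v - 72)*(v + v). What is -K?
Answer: -21174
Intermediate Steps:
T(v) = -140*v (T(v) = ((2*v)/v - 72)*(2*v) = (2 - 72)*(2*v) = -140*v)
K = 21174 (K = 42734 - (-140)*(-154) = 42734 - 1*21560 = 42734 - 21560 = 21174)
-K = -1*21174 = -21174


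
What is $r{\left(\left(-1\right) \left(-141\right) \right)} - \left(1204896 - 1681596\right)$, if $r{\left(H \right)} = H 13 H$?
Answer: $735153$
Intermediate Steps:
$r{\left(H \right)} = 13 H^{2}$ ($r{\left(H \right)} = 13 H H = 13 H^{2}$)
$r{\left(\left(-1\right) \left(-141\right) \right)} - \left(1204896 - 1681596\right) = 13 \left(\left(-1\right) \left(-141\right)\right)^{2} - \left(1204896 - 1681596\right) = 13 \cdot 141^{2} - \left(1204896 - 1681596\right) = 13 \cdot 19881 - -476700 = 258453 + 476700 = 735153$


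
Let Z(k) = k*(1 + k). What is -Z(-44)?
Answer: -1892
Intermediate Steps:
-Z(-44) = -(-44)*(1 - 44) = -(-44)*(-43) = -1*1892 = -1892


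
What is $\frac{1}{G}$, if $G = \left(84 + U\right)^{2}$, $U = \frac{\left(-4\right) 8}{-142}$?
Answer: $\frac{5041}{35760400} \approx 0.00014097$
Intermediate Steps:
$U = \frac{16}{71}$ ($U = \left(-32\right) \left(- \frac{1}{142}\right) = \frac{16}{71} \approx 0.22535$)
$G = \frac{35760400}{5041}$ ($G = \left(84 + \frac{16}{71}\right)^{2} = \left(\frac{5980}{71}\right)^{2} = \frac{35760400}{5041} \approx 7093.9$)
$\frac{1}{G} = \frac{1}{\frac{35760400}{5041}} = \frac{5041}{35760400}$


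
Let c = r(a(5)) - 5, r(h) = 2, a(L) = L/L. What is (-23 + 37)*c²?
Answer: 126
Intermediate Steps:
a(L) = 1
c = -3 (c = 2 - 5 = -3)
(-23 + 37)*c² = (-23 + 37)*(-3)² = 14*9 = 126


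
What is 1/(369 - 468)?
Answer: -1/99 ≈ -0.010101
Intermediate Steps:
1/(369 - 468) = 1/(-99) = -1/99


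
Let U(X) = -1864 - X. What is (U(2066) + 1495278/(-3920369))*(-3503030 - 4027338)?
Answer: 116032017568164864/3920369 ≈ 2.9597e+10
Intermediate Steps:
(U(2066) + 1495278/(-3920369))*(-3503030 - 4027338) = ((-1864 - 1*2066) + 1495278/(-3920369))*(-3503030 - 4027338) = ((-1864 - 2066) + 1495278*(-1/3920369))*(-7530368) = (-3930 - 1495278/3920369)*(-7530368) = -15408545448/3920369*(-7530368) = 116032017568164864/3920369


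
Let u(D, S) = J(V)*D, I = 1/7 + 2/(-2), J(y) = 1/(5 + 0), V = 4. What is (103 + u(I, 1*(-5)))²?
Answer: 12952801/1225 ≈ 10574.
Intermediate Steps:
J(y) = ⅕ (J(y) = 1/5 = ⅕)
I = -6/7 (I = 1*(⅐) + 2*(-½) = ⅐ - 1 = -6/7 ≈ -0.85714)
u(D, S) = D/5
(103 + u(I, 1*(-5)))² = (103 + (⅕)*(-6/7))² = (103 - 6/35)² = (3599/35)² = 12952801/1225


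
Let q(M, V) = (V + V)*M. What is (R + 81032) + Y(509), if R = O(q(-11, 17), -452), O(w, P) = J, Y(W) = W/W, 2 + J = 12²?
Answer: 81175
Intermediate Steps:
J = 142 (J = -2 + 12² = -2 + 144 = 142)
Y(W) = 1
q(M, V) = 2*M*V (q(M, V) = (2*V)*M = 2*M*V)
O(w, P) = 142
R = 142
(R + 81032) + Y(509) = (142 + 81032) + 1 = 81174 + 1 = 81175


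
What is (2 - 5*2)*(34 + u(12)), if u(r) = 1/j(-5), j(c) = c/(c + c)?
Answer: -288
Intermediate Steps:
j(c) = ½ (j(c) = c/((2*c)) = (1/(2*c))*c = ½)
u(r) = 2 (u(r) = 1/(½) = 2)
(2 - 5*2)*(34 + u(12)) = (2 - 5*2)*(34 + 2) = (2 - 10)*36 = -8*36 = -288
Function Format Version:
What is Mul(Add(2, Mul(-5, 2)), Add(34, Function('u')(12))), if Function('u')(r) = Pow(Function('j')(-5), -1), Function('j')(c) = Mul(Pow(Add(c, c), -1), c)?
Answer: -288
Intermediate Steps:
Function('j')(c) = Rational(1, 2) (Function('j')(c) = Mul(Pow(Mul(2, c), -1), c) = Mul(Mul(Rational(1, 2), Pow(c, -1)), c) = Rational(1, 2))
Function('u')(r) = 2 (Function('u')(r) = Pow(Rational(1, 2), -1) = 2)
Mul(Add(2, Mul(-5, 2)), Add(34, Function('u')(12))) = Mul(Add(2, Mul(-5, 2)), Add(34, 2)) = Mul(Add(2, -10), 36) = Mul(-8, 36) = -288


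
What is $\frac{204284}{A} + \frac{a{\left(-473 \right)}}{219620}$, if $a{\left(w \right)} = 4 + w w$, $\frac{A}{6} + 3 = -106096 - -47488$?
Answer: $\frac{16907218549}{38616443460} \approx 0.43782$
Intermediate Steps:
$A = -351666$ ($A = -18 + 6 \left(-106096 - -47488\right) = -18 + 6 \left(-106096 + 47488\right) = -18 + 6 \left(-58608\right) = -18 - 351648 = -351666$)
$a{\left(w \right)} = 4 + w^{2}$
$\frac{204284}{A} + \frac{a{\left(-473 \right)}}{219620} = \frac{204284}{-351666} + \frac{4 + \left(-473\right)^{2}}{219620} = 204284 \left(- \frac{1}{351666}\right) + \left(4 + 223729\right) \frac{1}{219620} = - \frac{102142}{175833} + 223733 \cdot \frac{1}{219620} = - \frac{102142}{175833} + \frac{223733}{219620} = \frac{16907218549}{38616443460}$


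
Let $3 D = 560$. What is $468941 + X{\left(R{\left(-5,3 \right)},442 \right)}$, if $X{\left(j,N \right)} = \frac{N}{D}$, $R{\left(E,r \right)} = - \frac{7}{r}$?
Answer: $\frac{131304143}{280} \approx 4.6894 \cdot 10^{5}$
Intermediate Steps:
$D = \frac{560}{3}$ ($D = \frac{1}{3} \cdot 560 = \frac{560}{3} \approx 186.67$)
$X{\left(j,N \right)} = \frac{3 N}{560}$ ($X{\left(j,N \right)} = \frac{N}{\frac{560}{3}} = N \frac{3}{560} = \frac{3 N}{560}$)
$468941 + X{\left(R{\left(-5,3 \right)},442 \right)} = 468941 + \frac{3}{560} \cdot 442 = 468941 + \frac{663}{280} = \frac{131304143}{280}$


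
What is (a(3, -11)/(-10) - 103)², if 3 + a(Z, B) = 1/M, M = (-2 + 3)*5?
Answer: 6594624/625 ≈ 10551.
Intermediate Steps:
M = 5 (M = 1*5 = 5)
a(Z, B) = -14/5 (a(Z, B) = -3 + 1/5 = -3 + ⅕ = -14/5)
(a(3, -11)/(-10) - 103)² = (-14/5/(-10) - 103)² = (-14/5*(-⅒) - 103)² = (7/25 - 103)² = (-2568/25)² = 6594624/625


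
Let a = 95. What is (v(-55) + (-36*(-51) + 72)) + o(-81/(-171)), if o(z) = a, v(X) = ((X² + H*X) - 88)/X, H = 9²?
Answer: 10153/5 ≈ 2030.6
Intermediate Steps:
H = 81
v(X) = (-88 + X² + 81*X)/X (v(X) = ((X² + 81*X) - 88)/X = (-88 + X² + 81*X)/X)
o(z) = 95
(v(-55) + (-36*(-51) + 72)) + o(-81/(-171)) = ((81 - 55 - 88/(-55)) + (-36*(-51) + 72)) + 95 = ((81 - 55 - 88*(-1/55)) + (1836 + 72)) + 95 = ((81 - 55 + 8/5) + 1908) + 95 = (138/5 + 1908) + 95 = 9678/5 + 95 = 10153/5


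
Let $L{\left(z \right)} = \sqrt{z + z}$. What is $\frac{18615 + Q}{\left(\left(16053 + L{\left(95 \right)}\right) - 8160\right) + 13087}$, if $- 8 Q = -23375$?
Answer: $\frac{180737455}{176064084} - \frac{34459 \sqrt{190}}{704256336} \approx 1.0259$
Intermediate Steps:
$Q = \frac{23375}{8}$ ($Q = \left(- \frac{1}{8}\right) \left(-23375\right) = \frac{23375}{8} \approx 2921.9$)
$L{\left(z \right)} = \sqrt{2} \sqrt{z}$ ($L{\left(z \right)} = \sqrt{2 z} = \sqrt{2} \sqrt{z}$)
$\frac{18615 + Q}{\left(\left(16053 + L{\left(95 \right)}\right) - 8160\right) + 13087} = \frac{18615 + \frac{23375}{8}}{\left(\left(16053 + \sqrt{2} \sqrt{95}\right) - 8160\right) + 13087} = \frac{172295}{8 \left(\left(\left(16053 + \sqrt{190}\right) - 8160\right) + 13087\right)} = \frac{172295}{8 \left(\left(7893 + \sqrt{190}\right) + 13087\right)} = \frac{172295}{8 \left(20980 + \sqrt{190}\right)}$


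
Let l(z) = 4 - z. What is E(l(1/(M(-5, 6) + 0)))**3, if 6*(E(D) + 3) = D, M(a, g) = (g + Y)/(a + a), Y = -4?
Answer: -27/8 ≈ -3.3750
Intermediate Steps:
M(a, g) = (-4 + g)/(2*a) (M(a, g) = (g - 4)/(a + a) = (-4 + g)/((2*a)) = (-4 + g)*(1/(2*a)) = (-4 + g)/(2*a))
E(D) = -3 + D/6
E(l(1/(M(-5, 6) + 0)))**3 = (-3 + (4 - 1/((1/2)*(-4 + 6)/(-5) + 0))/6)**3 = (-3 + (4 - 1/((1/2)*(-1/5)*2 + 0))/6)**3 = (-3 + (4 - 1/(-1/5 + 0))/6)**3 = (-3 + (4 - 1/(-1/5))/6)**3 = (-3 + (4 - 1*(-5))/6)**3 = (-3 + (4 + 5)/6)**3 = (-3 + (1/6)*9)**3 = (-3 + 3/2)**3 = (-3/2)**3 = -27/8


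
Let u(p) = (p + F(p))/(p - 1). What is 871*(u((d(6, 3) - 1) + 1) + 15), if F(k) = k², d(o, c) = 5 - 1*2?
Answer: 18291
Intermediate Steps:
d(o, c) = 3 (d(o, c) = 5 - 2 = 3)
u(p) = (p + p²)/(-1 + p) (u(p) = (p + p²)/(p - 1) = (p + p²)/(-1 + p))
871*(u((d(6, 3) - 1) + 1) + 15) = 871*(((3 - 1) + 1)*(1 + ((3 - 1) + 1))/(-1 + ((3 - 1) + 1)) + 15) = 871*((2 + 1)*(1 + (2 + 1))/(-1 + (2 + 1)) + 15) = 871*(3*(1 + 3)/(-1 + 3) + 15) = 871*(3*4/2 + 15) = 871*(3*(½)*4 + 15) = 871*(6 + 15) = 871*21 = 18291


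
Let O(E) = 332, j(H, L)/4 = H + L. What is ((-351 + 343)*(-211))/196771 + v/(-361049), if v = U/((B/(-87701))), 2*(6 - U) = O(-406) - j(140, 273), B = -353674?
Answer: 102026850072101/12563203014320023 ≈ 0.0081211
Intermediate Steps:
j(H, L) = 4*H + 4*L (j(H, L) = 4*(H + L) = 4*H + 4*L)
U = 666 (U = 6 - (332 - (4*140 + 4*273))/2 = 6 - (332 - (560 + 1092))/2 = 6 - (332 - 1*1652)/2 = 6 - (332 - 1652)/2 = 6 - ½*(-1320) = 6 + 660 = 666)
v = 29204433/176837 (v = 666/((-353674/(-87701))) = 666/((-353674*(-1/87701))) = 666/(353674/87701) = 666*(87701/353674) = 29204433/176837 ≈ 165.15)
((-351 + 343)*(-211))/196771 + v/(-361049) = ((-351 + 343)*(-211))/196771 + (29204433/176837)/(-361049) = -8*(-211)*(1/196771) + (29204433/176837)*(-1/361049) = 1688*(1/196771) - 29204433/63846822013 = 1688/196771 - 29204433/63846822013 = 102026850072101/12563203014320023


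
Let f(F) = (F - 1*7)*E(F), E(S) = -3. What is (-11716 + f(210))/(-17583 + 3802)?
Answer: 12325/13781 ≈ 0.89435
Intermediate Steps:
f(F) = 21 - 3*F (f(F) = (F - 1*7)*(-3) = (F - 7)*(-3) = (-7 + F)*(-3) = 21 - 3*F)
(-11716 + f(210))/(-17583 + 3802) = (-11716 + (21 - 3*210))/(-17583 + 3802) = (-11716 + (21 - 630))/(-13781) = (-11716 - 609)*(-1/13781) = -12325*(-1/13781) = 12325/13781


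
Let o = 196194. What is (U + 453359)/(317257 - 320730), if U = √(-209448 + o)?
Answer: -453359/3473 - 47*I*√6/3473 ≈ -130.54 - 0.033149*I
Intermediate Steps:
U = 47*I*√6 (U = √(-209448 + 196194) = √(-13254) = 47*I*√6 ≈ 115.13*I)
(U + 453359)/(317257 - 320730) = (47*I*√6 + 453359)/(317257 - 320730) = (453359 + 47*I*√6)/(-3473) = (453359 + 47*I*√6)*(-1/3473) = -453359/3473 - 47*I*√6/3473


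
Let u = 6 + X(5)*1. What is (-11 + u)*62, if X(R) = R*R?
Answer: 1240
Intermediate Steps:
X(R) = R**2
u = 31 (u = 6 + 5**2*1 = 6 + 25*1 = 6 + 25 = 31)
(-11 + u)*62 = (-11 + 31)*62 = 20*62 = 1240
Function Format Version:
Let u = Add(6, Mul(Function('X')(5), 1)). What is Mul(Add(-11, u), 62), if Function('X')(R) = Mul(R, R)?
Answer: 1240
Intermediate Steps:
Function('X')(R) = Pow(R, 2)
u = 31 (u = Add(6, Mul(Pow(5, 2), 1)) = Add(6, Mul(25, 1)) = Add(6, 25) = 31)
Mul(Add(-11, u), 62) = Mul(Add(-11, 31), 62) = Mul(20, 62) = 1240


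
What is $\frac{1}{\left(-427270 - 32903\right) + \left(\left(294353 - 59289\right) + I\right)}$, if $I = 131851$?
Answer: $- \frac{1}{93258} \approx -1.0723 \cdot 10^{-5}$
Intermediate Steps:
$\frac{1}{\left(-427270 - 32903\right) + \left(\left(294353 - 59289\right) + I\right)} = \frac{1}{\left(-427270 - 32903\right) + \left(\left(294353 - 59289\right) + 131851\right)} = \frac{1}{-460173 + \left(235064 + 131851\right)} = \frac{1}{-460173 + 366915} = \frac{1}{-93258} = - \frac{1}{93258}$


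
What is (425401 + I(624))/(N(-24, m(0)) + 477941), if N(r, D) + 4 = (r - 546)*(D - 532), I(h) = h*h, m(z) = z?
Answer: 814777/781177 ≈ 1.0430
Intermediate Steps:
I(h) = h²
N(r, D) = -4 + (-546 + r)*(-532 + D) (N(r, D) = -4 + (r - 546)*(D - 532) = -4 + (-546 + r)*(-532 + D))
(425401 + I(624))/(N(-24, m(0)) + 477941) = (425401 + 624²)/((290468 - 546*0 - 532*(-24) + 0*(-24)) + 477941) = (425401 + 389376)/((290468 + 0 + 12768 + 0) + 477941) = 814777/(303236 + 477941) = 814777/781177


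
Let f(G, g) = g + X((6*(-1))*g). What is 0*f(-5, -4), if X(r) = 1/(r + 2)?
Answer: 0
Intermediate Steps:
X(r) = 1/(2 + r)
f(G, g) = g + 1/(2 - 6*g) (f(G, g) = g + 1/(2 + (6*(-1))*g) = g + 1/(2 - 6*g))
0*f(-5, -4) = 0*(-4 - 1/(-2 + 6*(-4))) = 0*(-4 - 1/(-2 - 24)) = 0*(-4 - 1/(-26)) = 0*(-4 - 1*(-1/26)) = 0*(-4 + 1/26) = 0*(-103/26) = 0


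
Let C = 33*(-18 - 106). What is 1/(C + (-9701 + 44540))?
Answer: 1/30747 ≈ 3.2523e-5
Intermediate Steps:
C = -4092 (C = 33*(-124) = -4092)
1/(C + (-9701 + 44540)) = 1/(-4092 + (-9701 + 44540)) = 1/(-4092 + 34839) = 1/30747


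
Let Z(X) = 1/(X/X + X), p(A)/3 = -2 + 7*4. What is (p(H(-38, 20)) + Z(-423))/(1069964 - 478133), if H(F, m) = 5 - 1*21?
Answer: 32915/249752682 ≈ 0.00013179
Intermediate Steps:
H(F, m) = -16 (H(F, m) = 5 - 21 = -16)
p(A) = 78 (p(A) = 3*(-2 + 7*4) = 3*(-2 + 28) = 3*26 = 78)
Z(X) = 1/(1 + X)
(p(H(-38, 20)) + Z(-423))/(1069964 - 478133) = (78 + 1/(1 - 423))/(1069964 - 478133) = (78 + 1/(-422))/591831 = (78 - 1/422)*(1/591831) = (32915/422)*(1/591831) = 32915/249752682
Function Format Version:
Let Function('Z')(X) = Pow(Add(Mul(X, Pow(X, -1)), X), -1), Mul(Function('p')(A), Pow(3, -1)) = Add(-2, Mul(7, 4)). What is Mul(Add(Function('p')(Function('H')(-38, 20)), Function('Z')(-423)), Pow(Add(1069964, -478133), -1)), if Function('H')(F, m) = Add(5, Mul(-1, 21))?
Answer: Rational(32915, 249752682) ≈ 0.00013179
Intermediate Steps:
Function('H')(F, m) = -16 (Function('H')(F, m) = Add(5, -21) = -16)
Function('p')(A) = 78 (Function('p')(A) = Mul(3, Add(-2, Mul(7, 4))) = Mul(3, Add(-2, 28)) = Mul(3, 26) = 78)
Function('Z')(X) = Pow(Add(1, X), -1)
Mul(Add(Function('p')(Function('H')(-38, 20)), Function('Z')(-423)), Pow(Add(1069964, -478133), -1)) = Mul(Add(78, Pow(Add(1, -423), -1)), Pow(Add(1069964, -478133), -1)) = Mul(Add(78, Pow(-422, -1)), Pow(591831, -1)) = Mul(Add(78, Rational(-1, 422)), Rational(1, 591831)) = Mul(Rational(32915, 422), Rational(1, 591831)) = Rational(32915, 249752682)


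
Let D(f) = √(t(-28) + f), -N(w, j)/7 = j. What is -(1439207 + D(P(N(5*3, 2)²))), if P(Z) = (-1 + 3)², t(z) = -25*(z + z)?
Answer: -1439207 - 6*√39 ≈ -1.4392e+6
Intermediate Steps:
N(w, j) = -7*j
t(z) = -50*z
P(Z) = 4 (P(Z) = 2² = 4)
D(f) = √(1400 + f) (D(f) = √(-50*(-28) + f) = √(1400 + f))
-(1439207 + D(P(N(5*3, 2)²))) = -(1439207 + √(1400 + 4)) = -(1439207 + √1404) = -(1439207 + 6*√39) = -1439207 - 6*√39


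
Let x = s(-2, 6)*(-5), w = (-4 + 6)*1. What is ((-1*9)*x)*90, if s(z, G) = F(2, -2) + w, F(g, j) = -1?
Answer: 4050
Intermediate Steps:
w = 2 (w = 2*1 = 2)
s(z, G) = 1 (s(z, G) = -1 + 2 = 1)
x = -5 (x = 1*(-5) = -5)
((-1*9)*x)*90 = (-1*9*(-5))*90 = -9*(-5)*90 = 45*90 = 4050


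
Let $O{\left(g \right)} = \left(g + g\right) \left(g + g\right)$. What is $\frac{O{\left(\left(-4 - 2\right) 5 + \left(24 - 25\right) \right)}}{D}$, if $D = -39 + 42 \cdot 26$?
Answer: $\frac{3844}{1053} \approx 3.6505$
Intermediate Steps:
$O{\left(g \right)} = 4 g^{2}$ ($O{\left(g \right)} = 2 g 2 g = 4 g^{2}$)
$D = 1053$ ($D = -39 + 1092 = 1053$)
$\frac{O{\left(\left(-4 - 2\right) 5 + \left(24 - 25\right) \right)}}{D} = \frac{4 \left(\left(-4 - 2\right) 5 + \left(24 - 25\right)\right)^{2}}{1053} = 4 \left(\left(-6\right) 5 + \left(24 - 25\right)\right)^{2} \cdot \frac{1}{1053} = 4 \left(-30 - 1\right)^{2} \cdot \frac{1}{1053} = 4 \left(-31\right)^{2} \cdot \frac{1}{1053} = 4 \cdot 961 \cdot \frac{1}{1053} = 3844 \cdot \frac{1}{1053} = \frac{3844}{1053}$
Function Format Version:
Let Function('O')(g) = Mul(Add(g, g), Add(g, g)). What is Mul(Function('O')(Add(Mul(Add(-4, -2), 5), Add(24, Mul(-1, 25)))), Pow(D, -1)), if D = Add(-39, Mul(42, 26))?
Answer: Rational(3844, 1053) ≈ 3.6505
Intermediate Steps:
Function('O')(g) = Mul(4, Pow(g, 2)) (Function('O')(g) = Mul(Mul(2, g), Mul(2, g)) = Mul(4, Pow(g, 2)))
D = 1053 (D = Add(-39, 1092) = 1053)
Mul(Function('O')(Add(Mul(Add(-4, -2), 5), Add(24, Mul(-1, 25)))), Pow(D, -1)) = Mul(Mul(4, Pow(Add(Mul(Add(-4, -2), 5), Add(24, Mul(-1, 25))), 2)), Pow(1053, -1)) = Mul(Mul(4, Pow(Add(Mul(-6, 5), Add(24, -25)), 2)), Rational(1, 1053)) = Mul(Mul(4, Pow(Add(-30, -1), 2)), Rational(1, 1053)) = Mul(Mul(4, Pow(-31, 2)), Rational(1, 1053)) = Mul(Mul(4, 961), Rational(1, 1053)) = Mul(3844, Rational(1, 1053)) = Rational(3844, 1053)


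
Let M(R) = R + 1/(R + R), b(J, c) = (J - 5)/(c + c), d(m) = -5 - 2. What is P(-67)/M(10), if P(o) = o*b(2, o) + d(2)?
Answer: -170/201 ≈ -0.84577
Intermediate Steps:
d(m) = -7
b(J, c) = (-5 + J)/(2*c) (b(J, c) = (-5 + J)/((2*c)) = (-5 + J)*(1/(2*c)) = (-5 + J)/(2*c))
P(o) = -17/2 (P(o) = o*((-5 + 2)/(2*o)) - 7 = o*((1/2)*(-3)/o) - 7 = o*(-3/(2*o)) - 7 = -3/2 - 7 = -17/2)
M(R) = R + 1/(2*R)
P(-67)/M(10) = -17/(2*(10 + (1/2)/10)) = -17/(2*(10 + (1/2)*(1/10))) = -17/(2*(10 + 1/20)) = -17/(2*201/20) = -17/2*20/201 = -170/201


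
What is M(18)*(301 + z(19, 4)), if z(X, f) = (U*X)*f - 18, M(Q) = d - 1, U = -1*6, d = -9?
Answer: 1730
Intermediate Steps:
U = -6
M(Q) = -10 (M(Q) = -9 - 1 = -10)
z(X, f) = -18 - 6*X*f (z(X, f) = (-6*X)*f - 18 = -6*X*f - 18 = -18 - 6*X*f)
M(18)*(301 + z(19, 4)) = -10*(301 + (-18 - 6*19*4)) = -10*(301 + (-18 - 456)) = -10*(301 - 474) = -10*(-173) = 1730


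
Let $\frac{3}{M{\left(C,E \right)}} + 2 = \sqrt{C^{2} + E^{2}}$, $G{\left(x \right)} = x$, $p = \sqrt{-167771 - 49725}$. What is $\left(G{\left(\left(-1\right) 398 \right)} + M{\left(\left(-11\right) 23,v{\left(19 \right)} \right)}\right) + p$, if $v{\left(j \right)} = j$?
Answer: $- \frac{12808831}{32183} + \frac{3 \sqrt{64370}}{64366} + 2 i \sqrt{54374} \approx -397.99 + 466.36 i$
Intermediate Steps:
$p = 2 i \sqrt{54374}$ ($p = \sqrt{-217496} = 2 i \sqrt{54374} \approx 466.36 i$)
$M{\left(C,E \right)} = \frac{3}{-2 + \sqrt{C^{2} + E^{2}}}$
$\left(G{\left(\left(-1\right) 398 \right)} + M{\left(\left(-11\right) 23,v{\left(19 \right)} \right)}\right) + p = \left(\left(-1\right) 398 + \frac{3}{-2 + \sqrt{\left(\left(-11\right) 23\right)^{2} + 19^{2}}}\right) + 2 i \sqrt{54374} = \left(-398 + \frac{3}{-2 + \sqrt{\left(-253\right)^{2} + 361}}\right) + 2 i \sqrt{54374} = \left(-398 + \frac{3}{-2 + \sqrt{64009 + 361}}\right) + 2 i \sqrt{54374} = \left(-398 + \frac{3}{-2 + \sqrt{64370}}\right) + 2 i \sqrt{54374} = -398 + \frac{3}{-2 + \sqrt{64370}} + 2 i \sqrt{54374}$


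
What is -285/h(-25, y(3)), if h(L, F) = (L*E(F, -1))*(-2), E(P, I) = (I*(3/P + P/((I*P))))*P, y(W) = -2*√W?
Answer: -57/10 + 19*√3/5 ≈ 0.88179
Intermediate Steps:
E(P, I) = I*P*(1/I + 3/P) (E(P, I) = (I*(3/P + P*(1/(I*P))))*P = (I*(3/P + 1/I))*P = (I*(1/I + 3/P))*P = I*P*(1/I + 3/P))
h(L, F) = -2*L*(-3 + F) (h(L, F) = (L*(F + 3*(-1)))*(-2) = (L*(F - 3))*(-2) = (L*(-3 + F))*(-2) = -2*L*(-3 + F))
-285/h(-25, y(3)) = -285*(-1/(50*(3 - (-2)*√3))) = -285*(-1/(50*(3 + 2*√3))) = -285/(-150 - 100*√3)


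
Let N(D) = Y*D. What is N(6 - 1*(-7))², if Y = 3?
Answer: 1521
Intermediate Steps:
N(D) = 3*D
N(6 - 1*(-7))² = (3*(6 - 1*(-7)))² = (3*(6 + 7))² = (3*13)² = 39² = 1521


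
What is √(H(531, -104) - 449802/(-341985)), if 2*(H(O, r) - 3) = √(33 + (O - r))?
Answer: √(56076306405 + 12994860025*√167)/113995 ≈ 4.1519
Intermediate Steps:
H(O, r) = 3 + √(33 + O - r)/2 (H(O, r) = 3 + √(33 + (O - r))/2 = 3 + √(33 + O - r)/2)
√(H(531, -104) - 449802/(-341985)) = √((3 + √(33 + 531 - 1*(-104))/2) - 449802/(-341985)) = √((3 + √(33 + 531 + 104)/2) - 449802*(-1/341985)) = √((3 + √668/2) + 149934/113995) = √((3 + (2*√167)/2) + 149934/113995) = √((3 + √167) + 149934/113995) = √(491919/113995 + √167)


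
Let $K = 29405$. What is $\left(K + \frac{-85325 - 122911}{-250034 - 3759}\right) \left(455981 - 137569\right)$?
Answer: $\frac{2376306017975212}{253793} \approx 9.3632 \cdot 10^{9}$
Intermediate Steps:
$\left(K + \frac{-85325 - 122911}{-250034 - 3759}\right) \left(455981 - 137569\right) = \left(29405 + \frac{-85325 - 122911}{-250034 - 3759}\right) \left(455981 - 137569\right) = \left(29405 - \frac{208236}{-250034 + \left(-10391 + 6632\right)}\right) 318412 = \left(29405 - \frac{208236}{-250034 - 3759}\right) 318412 = \left(29405 - \frac{208236}{-253793}\right) 318412 = \left(29405 - - \frac{208236}{253793}\right) 318412 = \left(29405 + \frac{208236}{253793}\right) 318412 = \frac{7462991401}{253793} \cdot 318412 = \frac{2376306017975212}{253793}$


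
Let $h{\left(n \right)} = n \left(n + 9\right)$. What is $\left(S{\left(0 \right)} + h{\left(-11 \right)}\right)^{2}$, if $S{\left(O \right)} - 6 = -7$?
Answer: $441$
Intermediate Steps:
$S{\left(O \right)} = -1$ ($S{\left(O \right)} = 6 - 7 = -1$)
$h{\left(n \right)} = n \left(9 + n\right)$
$\left(S{\left(0 \right)} + h{\left(-11 \right)}\right)^{2} = \left(-1 - 11 \left(9 - 11\right)\right)^{2} = \left(-1 - -22\right)^{2} = \left(-1 + 22\right)^{2} = 21^{2} = 441$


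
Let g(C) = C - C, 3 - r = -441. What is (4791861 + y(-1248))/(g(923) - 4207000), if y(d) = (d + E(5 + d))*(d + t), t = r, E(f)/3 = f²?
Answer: 744172587/841400 ≈ 884.45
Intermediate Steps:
r = 444 (r = 3 - 1*(-441) = 3 + 441 = 444)
E(f) = 3*f²
t = 444
g(C) = 0
y(d) = (444 + d)*(d + 3*(5 + d)²) (y(d) = (d + 3*(5 + d)²)*(d + 444) = (d + 3*(5 + d)²)*(444 + d) = (444 + d)*(d + 3*(5 + d)²))
(4791861 + y(-1248))/(g(923) - 4207000) = (4791861 + (33300 + 3*(-1248)³ + 1363*(-1248)² + 13839*(-1248)))/(0 - 4207000) = (4791861 + (33300 + 3*(-1943764992) + 1363*1557504 - 17271072))/(-4207000) = (4791861 + (33300 - 5831294976 + 2122877952 - 17271072))*(-1/4207000) = (4791861 - 3725654796)*(-1/4207000) = -3720862935*(-1/4207000) = 744172587/841400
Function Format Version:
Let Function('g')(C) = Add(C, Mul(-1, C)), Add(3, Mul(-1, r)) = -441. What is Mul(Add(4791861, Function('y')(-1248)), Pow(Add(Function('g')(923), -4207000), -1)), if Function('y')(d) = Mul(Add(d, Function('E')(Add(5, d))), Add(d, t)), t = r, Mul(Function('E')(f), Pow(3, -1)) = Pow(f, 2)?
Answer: Rational(744172587, 841400) ≈ 884.45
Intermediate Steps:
r = 444 (r = Add(3, Mul(-1, -441)) = Add(3, 441) = 444)
Function('E')(f) = Mul(3, Pow(f, 2))
t = 444
Function('g')(C) = 0
Function('y')(d) = Mul(Add(444, d), Add(d, Mul(3, Pow(Add(5, d), 2)))) (Function('y')(d) = Mul(Add(d, Mul(3, Pow(Add(5, d), 2))), Add(d, 444)) = Mul(Add(d, Mul(3, Pow(Add(5, d), 2))), Add(444, d)) = Mul(Add(444, d), Add(d, Mul(3, Pow(Add(5, d), 2)))))
Mul(Add(4791861, Function('y')(-1248)), Pow(Add(Function('g')(923), -4207000), -1)) = Mul(Add(4791861, Add(33300, Mul(3, Pow(-1248, 3)), Mul(1363, Pow(-1248, 2)), Mul(13839, -1248))), Pow(Add(0, -4207000), -1)) = Mul(Add(4791861, Add(33300, Mul(3, -1943764992), Mul(1363, 1557504), -17271072)), Pow(-4207000, -1)) = Mul(Add(4791861, Add(33300, -5831294976, 2122877952, -17271072)), Rational(-1, 4207000)) = Mul(Add(4791861, -3725654796), Rational(-1, 4207000)) = Mul(-3720862935, Rational(-1, 4207000)) = Rational(744172587, 841400)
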